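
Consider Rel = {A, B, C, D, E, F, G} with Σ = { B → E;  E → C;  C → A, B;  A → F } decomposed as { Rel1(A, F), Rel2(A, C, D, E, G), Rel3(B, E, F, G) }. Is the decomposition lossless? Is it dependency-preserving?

Lossless test (chase): Rows 2 and 3 agree on E; apply E→C and equate their C entries. Rows 2 and 3 agree on C; apply C→A, B and equate their A, B entries. Rows 1 and 2 agree on A; apply A→F and equate their F entries. Row 2 is now all distinguished symbols — the join is lossless.
Dependency preservation: C → A, B is not contained in any single fragment, but the restricted closure of its left-hand side across the fragments still reaches the right-hand side; the remaining FDs each lie inside some fragment. All dependencies are preserved.

lossless and dependency-preserving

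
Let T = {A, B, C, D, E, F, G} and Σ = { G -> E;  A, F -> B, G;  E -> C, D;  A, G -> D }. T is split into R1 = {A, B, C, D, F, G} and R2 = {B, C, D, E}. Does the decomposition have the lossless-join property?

No

Common attributes: R1 ∩ R2 = {B, C, D}.
No dependency enlarges {B, C, D}, so (B, C, D)⁺ = {B, C, D}.
The closure contains neither all of R1 = {A, B, C, D, F, G} nor all of R2 = {B, C, D, E}, so the common attributes are not a superkey of either fragment. The join is lossy.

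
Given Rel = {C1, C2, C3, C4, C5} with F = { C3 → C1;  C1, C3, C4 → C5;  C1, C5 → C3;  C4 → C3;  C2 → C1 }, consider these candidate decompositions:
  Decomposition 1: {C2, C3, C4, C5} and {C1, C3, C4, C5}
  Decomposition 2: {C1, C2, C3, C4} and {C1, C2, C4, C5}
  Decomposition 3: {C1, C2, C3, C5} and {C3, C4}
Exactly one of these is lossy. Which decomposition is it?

Decomposition 1: common = {C3, C4, C5}, closure = {C1, C3, C4, C5} → lossless.
Decomposition 2: common = {C1, C2, C4}, closure = {C1, C2, C3, C4, C5} → lossless.
Decomposition 3: common = {C3}, closure = {C1, C3} → lossy.

Decomposition 3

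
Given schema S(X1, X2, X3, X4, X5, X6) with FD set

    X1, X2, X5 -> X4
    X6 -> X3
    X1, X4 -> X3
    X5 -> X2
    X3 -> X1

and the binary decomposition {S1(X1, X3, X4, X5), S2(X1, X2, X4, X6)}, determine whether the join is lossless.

No

Common attributes: S1 ∩ S2 = {X1, X4}.
Closure of {X1, X4}: X1, X4 → X3 applies, adding X3. So (X1, X4)⁺ = {X1, X3, X4}.
The closure contains neither all of S1 = {X1, X3, X4, X5} nor all of S2 = {X1, X2, X4, X6}, so the common attributes are not a superkey of either fragment. The join is lossy.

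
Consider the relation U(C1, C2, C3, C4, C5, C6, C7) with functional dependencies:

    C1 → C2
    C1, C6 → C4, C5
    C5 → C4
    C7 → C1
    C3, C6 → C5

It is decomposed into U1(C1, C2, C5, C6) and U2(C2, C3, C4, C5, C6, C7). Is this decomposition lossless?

No

Common attributes: U1 ∩ U2 = {C2, C5, C6}.
Closure of {C2, C5, C6}: C5 → C4 applies, adding C4. So (C2, C5, C6)⁺ = {C2, C4, C5, C6}.
The closure contains neither all of U1 = {C1, C2, C5, C6} nor all of U2 = {C2, C3, C4, C5, C6, C7}, so the common attributes are not a superkey of either fragment. The join is lossy.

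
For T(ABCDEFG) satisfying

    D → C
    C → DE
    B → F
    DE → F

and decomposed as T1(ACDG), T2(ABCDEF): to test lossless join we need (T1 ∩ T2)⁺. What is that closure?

ACDEF

T1 ∩ T2 = {ACD}.
C → DE applies, adding E
DE → F applies, adding F
Closure: {ACDEF}.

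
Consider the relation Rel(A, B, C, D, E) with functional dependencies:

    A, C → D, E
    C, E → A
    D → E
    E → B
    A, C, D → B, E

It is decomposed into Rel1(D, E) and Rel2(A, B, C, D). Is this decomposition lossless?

Yes

Common attributes: Rel1 ∩ Rel2 = {D}.
Closure of {D}: D → E applies, adding E; E → B applies, adding B. So (D)⁺ = {B, D, E}.
This closure contains every attribute of Rel1, so Rel1 ∩ Rel2 → Rel1. The join is lossless.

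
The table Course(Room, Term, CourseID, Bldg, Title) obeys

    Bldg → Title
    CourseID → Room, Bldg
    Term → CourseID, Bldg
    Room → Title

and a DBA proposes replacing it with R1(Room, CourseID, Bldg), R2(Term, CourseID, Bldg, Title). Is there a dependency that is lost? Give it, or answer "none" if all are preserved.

Check Room → Title: no single fragment contains all of {Room, Title}, and the restricted closure of {Room} across the fragments never reaches {Title}.
Bldg → Title is preserved.
CourseID → Room, Bldg is preserved.
Term → CourseID, Bldg is preserved.

Room → Title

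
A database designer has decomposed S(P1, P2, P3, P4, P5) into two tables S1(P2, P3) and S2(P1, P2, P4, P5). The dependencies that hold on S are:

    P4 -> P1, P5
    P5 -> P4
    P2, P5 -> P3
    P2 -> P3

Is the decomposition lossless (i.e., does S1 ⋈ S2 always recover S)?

Yes

Common attributes: S1 ∩ S2 = {P2}.
Closure of {P2}: P2 → P3 applies, adding P3. So (P2)⁺ = {P2, P3}.
This closure contains every attribute of S1, so S1 ∩ S2 → S1. The join is lossless.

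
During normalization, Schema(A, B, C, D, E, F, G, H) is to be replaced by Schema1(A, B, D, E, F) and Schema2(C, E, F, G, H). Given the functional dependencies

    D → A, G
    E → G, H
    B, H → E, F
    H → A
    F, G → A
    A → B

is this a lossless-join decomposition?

Common attributes: Schema1 ∩ Schema2 = {E, F}.
Closure of {E, F}: E → G, H applies, adding G, H; H → A applies, adding A; A → B applies, adding B. So (E, F)⁺ = {A, B, E, F, G, H}.
The closure contains neither all of Schema1 = {A, B, D, E, F} nor all of Schema2 = {C, E, F, G, H}, so the common attributes are not a superkey of either fragment. The join is lossy.

No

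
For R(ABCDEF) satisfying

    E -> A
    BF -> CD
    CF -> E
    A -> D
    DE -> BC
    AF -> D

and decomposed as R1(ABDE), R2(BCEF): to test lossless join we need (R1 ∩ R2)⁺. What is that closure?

ABCDE

R1 ∩ R2 = {BE}.
E → A applies, adding A
A → D applies, adding D
DE → BC applies, adding C
Closure: {ABCDE}.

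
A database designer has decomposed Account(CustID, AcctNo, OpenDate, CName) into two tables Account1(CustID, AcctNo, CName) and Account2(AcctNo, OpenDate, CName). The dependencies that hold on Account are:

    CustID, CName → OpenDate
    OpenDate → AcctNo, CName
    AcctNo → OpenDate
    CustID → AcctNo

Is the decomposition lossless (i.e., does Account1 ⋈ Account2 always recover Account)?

Yes

Common attributes: Account1 ∩ Account2 = {AcctNo, CName}.
Closure of {AcctNo, CName}: AcctNo → OpenDate applies, adding OpenDate. So (AcctNo, CName)⁺ = {AcctNo, OpenDate, CName}.
This closure contains every attribute of Account2, so Account1 ∩ Account2 → Account2. The join is lossless.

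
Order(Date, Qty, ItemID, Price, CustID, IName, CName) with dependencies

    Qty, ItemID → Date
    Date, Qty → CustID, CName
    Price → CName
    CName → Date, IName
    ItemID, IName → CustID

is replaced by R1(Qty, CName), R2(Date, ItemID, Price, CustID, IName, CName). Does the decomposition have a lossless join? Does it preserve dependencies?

Lossless test: (CName)⁺ = {Date, IName, CName}, which is a superkey of neither fragment — lossy.
Dependency preservation: the restricted closure of {Qty, ItemID} across the fragments never reaches {Date}, so Qty, ItemID → Date cannot be enforced without a join — not preserved.

lossy and not dependency-preserving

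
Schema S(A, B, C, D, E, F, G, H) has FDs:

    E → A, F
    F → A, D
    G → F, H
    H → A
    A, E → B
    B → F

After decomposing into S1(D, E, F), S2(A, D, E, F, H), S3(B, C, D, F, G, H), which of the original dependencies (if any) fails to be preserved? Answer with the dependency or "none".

Check A, E → B: no single fragment contains all of {A, B, E}, and the restricted closure of {A, E} across the fragments never reaches {B}.
E → A, F is preserved.
F → A, D is preserved.
G → F, H is preserved.
H → A is preserved.
B → F is preserved.

A, E → B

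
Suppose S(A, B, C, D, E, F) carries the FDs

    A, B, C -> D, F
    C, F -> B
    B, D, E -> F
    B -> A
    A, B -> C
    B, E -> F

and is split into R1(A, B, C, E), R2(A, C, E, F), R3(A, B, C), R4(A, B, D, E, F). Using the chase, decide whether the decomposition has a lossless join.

Chase test. Columns are A, B, C, D, E, F; row i has aⱼ where attribute j ∈ Ri, else bᵢⱼ.
Initial tableau (one row per fragment):
  row 1: a1 a2 a3 b14 a5 b16
  row 2: a1 b22 a3 b24 a5 a6
  row 3: a1 a2 a3 b34 b35 b36
  row 4: a1 a2 b43 a4 a5 a6
Rows 1 and 3 agree on A, B, C; apply A, B, C→D, F and equate their D, F entries.
Rows 1 and 4 agree on A, B; apply A, B→C and equate their C entries.
Rows 1 and 4 agree on B, E; apply B, E→F and equate their F entries.
Rows 1 and 4 agree on A, B, C; apply A, B, C→D, F and equate their D, F entries.
Rows 1 and 2 agree on C, F; apply C, F→B and equate their B entries.
Rows 1 and 2 agree on A, B, C; apply A, B, C→D, F and equate their D, F entries.
Row 1 is now all distinguished symbols — the join is lossless.

Yes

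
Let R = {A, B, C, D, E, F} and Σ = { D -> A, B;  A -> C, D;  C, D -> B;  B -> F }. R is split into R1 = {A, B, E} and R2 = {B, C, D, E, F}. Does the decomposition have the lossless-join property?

Common attributes: R1 ∩ R2 = {B, E}.
Closure of {B, E}: B → F applies, adding F. So (B, E)⁺ = {B, E, F}.
The closure contains neither all of R1 = {A, B, E} nor all of R2 = {B, C, D, E, F}, so the common attributes are not a superkey of either fragment. The join is lossy.

No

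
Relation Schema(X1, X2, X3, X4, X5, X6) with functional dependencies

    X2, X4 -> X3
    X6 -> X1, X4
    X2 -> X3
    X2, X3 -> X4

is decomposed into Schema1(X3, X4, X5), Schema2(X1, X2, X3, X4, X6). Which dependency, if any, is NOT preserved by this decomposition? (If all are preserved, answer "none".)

X2, X4 → X3 lies within Schema2.
X6 → X1, X4 lies within Schema2.
X2 → X3 lies within Schema2.
X2, X3 → X4 lies within Schema2.
Every dependency is enforceable on the fragments, so the decomposition is dependency-preserving.

none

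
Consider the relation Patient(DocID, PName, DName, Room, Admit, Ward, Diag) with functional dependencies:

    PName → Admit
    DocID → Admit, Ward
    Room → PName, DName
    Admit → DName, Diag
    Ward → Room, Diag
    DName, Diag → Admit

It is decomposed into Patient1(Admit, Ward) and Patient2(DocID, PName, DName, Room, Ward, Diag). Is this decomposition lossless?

Yes

Common attributes: Patient1 ∩ Patient2 = {Ward}.
Closure of {Ward}: Ward → Room, Diag applies, adding Room, Diag; Room → PName, DName applies, adding PName, DName; DName, Diag → Admit applies, adding Admit. So (Ward)⁺ = {PName, DName, Room, Admit, Ward, Diag}.
This closure contains every attribute of Patient1, so Patient1 ∩ Patient2 → Patient1. The join is lossless.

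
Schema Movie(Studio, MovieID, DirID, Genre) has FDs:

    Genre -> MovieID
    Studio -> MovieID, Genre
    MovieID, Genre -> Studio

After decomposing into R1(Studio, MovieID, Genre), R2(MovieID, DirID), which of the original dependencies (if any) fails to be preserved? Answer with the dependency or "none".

Genre → MovieID lies within R1.
Studio → MovieID, Genre lies within R1.
MovieID, Genre → Studio lies within R1.
Every dependency is enforceable on the fragments, so the decomposition is dependency-preserving.

none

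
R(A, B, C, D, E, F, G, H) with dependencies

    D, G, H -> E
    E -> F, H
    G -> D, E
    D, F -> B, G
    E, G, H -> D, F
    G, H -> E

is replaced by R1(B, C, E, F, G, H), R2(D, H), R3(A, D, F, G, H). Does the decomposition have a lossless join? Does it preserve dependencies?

lossy but dependency-preserving

Lossless test (chase): Rows 1 and 3 agree on G; apply G→D, E and equate their D, E entries. Rows 1 and 3 agree on D, F; apply D, F→B, G and equate their B, G entries. No row becomes fully distinguished — the join is lossy.
Dependency preservation: D, G, H → E; G → D, E; D, F → B, G; E, G, H → D, F are not contained in any single fragment, but the restricted closure of each left-hand side across the fragments still reaches the right-hand side; the remaining FDs each lie inside some fragment. All dependencies are preserved.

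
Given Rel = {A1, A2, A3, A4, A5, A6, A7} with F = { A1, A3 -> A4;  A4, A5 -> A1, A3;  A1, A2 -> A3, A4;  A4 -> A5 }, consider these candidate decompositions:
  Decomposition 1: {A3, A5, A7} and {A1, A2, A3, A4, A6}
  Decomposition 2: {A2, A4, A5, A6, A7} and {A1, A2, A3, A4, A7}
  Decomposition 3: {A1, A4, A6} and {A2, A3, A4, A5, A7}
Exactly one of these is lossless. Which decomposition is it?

Decomposition 1: common = {A3}, closure = {A3} → lossy.
Decomposition 2: common = {A2, A4, A7}, closure = {A1, A2, A3, A4, A5, A7} → lossless.
Decomposition 3: common = {A4}, closure = {A1, A3, A4, A5} → lossy.

Decomposition 2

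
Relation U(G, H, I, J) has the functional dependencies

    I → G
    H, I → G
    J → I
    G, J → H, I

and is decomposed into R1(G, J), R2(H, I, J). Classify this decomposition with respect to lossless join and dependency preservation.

Lossless test: (J)⁺ = {G, H, I, J}, which contains all of one fragment — lossless.
Dependency preservation: the restricted closure of {I} across the fragments never reaches {G}, so I → G cannot be enforced without a join — not preserved.

lossless but not dependency-preserving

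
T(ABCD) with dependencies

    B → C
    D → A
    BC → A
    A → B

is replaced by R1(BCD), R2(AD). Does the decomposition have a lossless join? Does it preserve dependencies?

lossless but not dependency-preserving

Lossless test: (D)⁺ = {ABCD}, which contains all of one fragment — lossless.
Dependency preservation: the restricted closure of {BC} across the fragments never reaches {A}, so BC → A cannot be enforced without a join — not preserved.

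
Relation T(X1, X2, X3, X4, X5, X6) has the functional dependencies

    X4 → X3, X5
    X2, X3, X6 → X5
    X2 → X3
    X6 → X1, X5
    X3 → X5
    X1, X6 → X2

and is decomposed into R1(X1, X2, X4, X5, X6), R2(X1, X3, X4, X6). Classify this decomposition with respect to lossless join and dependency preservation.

lossless but not dependency-preserving

Lossless test: (X1, X4, X6)⁺ = {X1, X2, X3, X4, X5, X6}, which contains all of one fragment — lossless.
Dependency preservation: the restricted closure of {X2} across the fragments never reaches {X3}, so X2 → X3 cannot be enforced without a join — not preserved.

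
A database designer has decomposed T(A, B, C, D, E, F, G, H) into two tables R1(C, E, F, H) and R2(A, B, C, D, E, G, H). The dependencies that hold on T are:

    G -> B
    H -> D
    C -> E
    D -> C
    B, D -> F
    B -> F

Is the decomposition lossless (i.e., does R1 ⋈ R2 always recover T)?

No

Common attributes: R1 ∩ R2 = {C, E, H}.
Closure of {C, E, H}: H → D applies, adding D. So (C, E, H)⁺ = {C, D, E, H}.
The closure contains neither all of R1 = {C, E, F, H} nor all of R2 = {A, B, C, D, E, G, H}, so the common attributes are not a superkey of either fragment. The join is lossy.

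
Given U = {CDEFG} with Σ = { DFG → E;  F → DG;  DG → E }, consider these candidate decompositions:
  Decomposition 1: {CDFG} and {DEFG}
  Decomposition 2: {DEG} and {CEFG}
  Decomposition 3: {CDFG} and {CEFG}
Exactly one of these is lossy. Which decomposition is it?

Decomposition 1: common = {DFG}, closure = {DEFG} → lossless.
Decomposition 2: common = {EG}, closure = {EG} → lossy.
Decomposition 3: common = {CFG}, closure = {CDEFG} → lossless.

Decomposition 2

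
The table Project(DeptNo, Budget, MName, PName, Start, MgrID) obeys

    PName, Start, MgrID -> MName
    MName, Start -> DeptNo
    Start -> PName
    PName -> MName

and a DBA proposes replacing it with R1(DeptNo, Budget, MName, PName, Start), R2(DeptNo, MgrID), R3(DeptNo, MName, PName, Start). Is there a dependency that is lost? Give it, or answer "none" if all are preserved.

none

PName, Start, MgrID → MName: restricted closure across fragments reaches MName.
MName, Start → DeptNo lies within R1.
Start → PName lies within R1.
PName → MName lies within R1.
Every dependency is enforceable on the fragments, so the decomposition is dependency-preserving.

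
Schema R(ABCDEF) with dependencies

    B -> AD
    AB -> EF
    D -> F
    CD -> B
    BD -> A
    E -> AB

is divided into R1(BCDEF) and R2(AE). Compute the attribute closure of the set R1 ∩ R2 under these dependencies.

R1 ∩ R2 = {E}.
E → AB applies, adding AB
B → AD applies, adding D
AB → EF applies, adding F
Closure: {ABDEF}.

ABDEF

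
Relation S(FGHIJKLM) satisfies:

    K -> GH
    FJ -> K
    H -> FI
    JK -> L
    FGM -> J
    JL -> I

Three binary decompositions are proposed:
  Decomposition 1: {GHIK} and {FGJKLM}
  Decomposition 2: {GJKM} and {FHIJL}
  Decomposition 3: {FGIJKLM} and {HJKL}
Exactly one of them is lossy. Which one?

Decomposition 1: common = {GK}, closure = {FGHIK} → lossless.
Decomposition 2: common = {J}, closure = {J} → lossy.
Decomposition 3: common = {JKL}, closure = {FGHIJKL} → lossless.

Decomposition 2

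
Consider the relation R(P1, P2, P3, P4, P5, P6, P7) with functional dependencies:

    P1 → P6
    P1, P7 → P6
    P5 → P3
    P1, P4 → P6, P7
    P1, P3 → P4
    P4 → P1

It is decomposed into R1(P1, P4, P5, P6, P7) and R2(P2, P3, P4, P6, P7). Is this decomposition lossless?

No

Common attributes: R1 ∩ R2 = {P4, P6, P7}.
Closure of {P4, P6, P7}: P4 → P1 applies, adding P1. So (P4, P6, P7)⁺ = {P1, P4, P6, P7}.
The closure contains neither all of R1 = {P1, P4, P5, P6, P7} nor all of R2 = {P2, P3, P4, P6, P7}, so the common attributes are not a superkey of either fragment. The join is lossy.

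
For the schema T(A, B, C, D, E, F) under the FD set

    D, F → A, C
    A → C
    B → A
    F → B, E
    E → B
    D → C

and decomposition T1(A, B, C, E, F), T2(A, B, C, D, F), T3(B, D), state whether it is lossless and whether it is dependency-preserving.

Lossless test (chase): Rows 1 and 3 agree on B; apply B→A and equate their A entries. Rows 1 and 2 agree on F; apply F→B, E and equate their B, E entries. Rows 2 and 3 agree on D; apply D→C and equate their C entries. Row 2 is now all distinguished symbols — the join is lossless.
Dependency preservation: every FD's attributes lie within a single fragment, so each can be enforced locally — preserved.

lossless and dependency-preserving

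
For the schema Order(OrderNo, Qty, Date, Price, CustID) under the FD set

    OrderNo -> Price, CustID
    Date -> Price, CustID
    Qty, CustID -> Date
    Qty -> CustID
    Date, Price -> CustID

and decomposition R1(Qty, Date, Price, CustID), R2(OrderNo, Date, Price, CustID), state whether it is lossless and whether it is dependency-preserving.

Lossless test: (Date, Price, CustID)⁺ = {Date, Price, CustID}, which is a superkey of neither fragment — lossy.
Dependency preservation: every FD's attributes lie within a single fragment, so each can be enforced locally — preserved.

lossy but dependency-preserving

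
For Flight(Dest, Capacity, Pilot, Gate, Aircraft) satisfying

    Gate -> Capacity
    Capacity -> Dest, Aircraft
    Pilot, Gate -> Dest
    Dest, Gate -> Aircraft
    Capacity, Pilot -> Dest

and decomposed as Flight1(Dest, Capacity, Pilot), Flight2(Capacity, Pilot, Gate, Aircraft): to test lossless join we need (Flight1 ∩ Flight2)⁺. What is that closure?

Flight1 ∩ Flight2 = {Capacity, Pilot}.
Capacity → Dest, Aircraft applies, adding Dest, Aircraft
Closure: {Dest, Capacity, Pilot, Aircraft}.

Dest, Capacity, Pilot, Aircraft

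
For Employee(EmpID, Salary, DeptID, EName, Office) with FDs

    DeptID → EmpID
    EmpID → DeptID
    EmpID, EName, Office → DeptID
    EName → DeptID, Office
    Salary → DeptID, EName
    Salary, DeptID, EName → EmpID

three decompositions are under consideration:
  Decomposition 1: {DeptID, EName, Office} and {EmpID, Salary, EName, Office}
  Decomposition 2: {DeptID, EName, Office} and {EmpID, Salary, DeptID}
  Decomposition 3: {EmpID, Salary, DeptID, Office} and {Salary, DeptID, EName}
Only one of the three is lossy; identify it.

Decomposition 1: common = {EName, Office}, closure = {EmpID, DeptID, EName, Office} → lossless.
Decomposition 2: common = {DeptID}, closure = {EmpID, DeptID} → lossy.
Decomposition 3: common = {Salary, DeptID}, closure = {EmpID, Salary, DeptID, EName, Office} → lossless.

Decomposition 2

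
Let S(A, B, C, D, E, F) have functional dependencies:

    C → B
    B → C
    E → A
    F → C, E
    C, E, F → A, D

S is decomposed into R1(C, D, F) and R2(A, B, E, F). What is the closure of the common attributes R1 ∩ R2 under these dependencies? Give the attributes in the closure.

A, B, C, D, E, F

R1 ∩ R2 = {F}.
F → C, E applies, adding C, E
C, E, F → A, D applies, adding A, D
C → B applies, adding B
Closure: {A, B, C, D, E, F}.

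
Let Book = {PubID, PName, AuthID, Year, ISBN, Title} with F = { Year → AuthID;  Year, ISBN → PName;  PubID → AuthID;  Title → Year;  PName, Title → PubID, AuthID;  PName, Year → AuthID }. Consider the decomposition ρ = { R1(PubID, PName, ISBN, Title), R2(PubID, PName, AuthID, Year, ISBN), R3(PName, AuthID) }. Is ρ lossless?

No

Chase test. Columns are PubID, PName, AuthID, Year, ISBN, Title; row i has aⱼ where attribute j ∈ Ri, else bᵢⱼ.
Initial tableau (one row per fragment):
  row 1: a1 a2 b13 b14 a5 a6
  row 2: a1 a2 a3 a4 a5 b26
  row 3: b31 a2 a3 b34 b35 b36
Rows 1 and 2 agree on PubID; apply PubID→AuthID and equate their AuthID entries.
No row becomes fully distinguished — the join is lossy.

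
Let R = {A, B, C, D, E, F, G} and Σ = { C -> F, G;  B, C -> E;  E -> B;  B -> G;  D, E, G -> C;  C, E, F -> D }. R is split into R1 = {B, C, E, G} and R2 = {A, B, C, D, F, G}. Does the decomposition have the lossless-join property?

Common attributes: R1 ∩ R2 = {B, C, G}.
Closure of {B, C, G}: C → F, G applies, adding F; B, C → E applies, adding E; C, E, F → D applies, adding D. So (B, C, G)⁺ = {B, C, D, E, F, G}.
This closure contains every attribute of R1, so R1 ∩ R2 → R1. The join is lossless.

Yes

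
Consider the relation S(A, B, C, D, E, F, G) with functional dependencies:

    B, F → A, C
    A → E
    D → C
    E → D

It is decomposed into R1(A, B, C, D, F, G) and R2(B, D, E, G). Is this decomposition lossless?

No

Common attributes: R1 ∩ R2 = {B, D, G}.
Closure of {B, D, G}: D → C applies, adding C. So (B, D, G)⁺ = {B, C, D, G}.
The closure contains neither all of R1 = {A, B, C, D, F, G} nor all of R2 = {B, D, E, G}, so the common attributes are not a superkey of either fragment. The join is lossy.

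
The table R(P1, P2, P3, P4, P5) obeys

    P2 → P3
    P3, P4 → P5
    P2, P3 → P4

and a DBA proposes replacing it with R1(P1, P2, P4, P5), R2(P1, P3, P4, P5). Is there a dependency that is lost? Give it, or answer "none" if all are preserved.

Check P2 → P3: no single fragment contains all of {P2, P3}, and the restricted closure of {P2} across the fragments never reaches {P3}.
P3, P4 → P5 is preserved.
P2, P3 → P4 is preserved.

P2 → P3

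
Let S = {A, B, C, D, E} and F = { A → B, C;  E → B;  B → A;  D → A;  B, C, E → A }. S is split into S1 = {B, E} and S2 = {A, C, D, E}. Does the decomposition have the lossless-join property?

Yes

Common attributes: S1 ∩ S2 = {E}.
Closure of {E}: E → B applies, adding B; B → A applies, adding A; A → B, C applies, adding C. So (E)⁺ = {A, B, C, E}.
This closure contains every attribute of S1, so S1 ∩ S2 → S1. The join is lossless.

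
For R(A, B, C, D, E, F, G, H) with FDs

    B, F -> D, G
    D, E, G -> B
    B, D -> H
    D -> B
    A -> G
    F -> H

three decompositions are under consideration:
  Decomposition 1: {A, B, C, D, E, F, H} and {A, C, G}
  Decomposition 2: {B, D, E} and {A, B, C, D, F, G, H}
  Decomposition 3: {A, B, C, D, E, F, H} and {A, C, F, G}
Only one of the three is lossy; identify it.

Decomposition 1: common = {A, C}, closure = {A, C, G} → lossless.
Decomposition 2: common = {B, D}, closure = {B, D, H} → lossy.
Decomposition 3: common = {A, C, F}, closure = {A, C, F, G, H} → lossless.

Decomposition 2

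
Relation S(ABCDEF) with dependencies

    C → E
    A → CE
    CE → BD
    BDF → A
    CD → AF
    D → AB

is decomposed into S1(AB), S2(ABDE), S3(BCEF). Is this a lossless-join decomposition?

No

Chase test. Columns are ABCDEF; row i has aⱼ where attribute j ∈ Si, else bᵢⱼ.
Initial tableau (one row per fragment):
  row 1: a1 a2 b13 b14 b15 b16
  row 2: a1 a2 b23 a4 a5 b26
  row 3: b31 a2 a3 b34 a5 a6
Rows 1 and 2 agree on A; apply A→CE and equate their CE entries.
Rows 1 and 2 agree on CE; apply CE→BD and equate their BD entries.
Rows 1 and 2 agree on CD; apply CD→AF and equate their AF entries.
No row becomes fully distinguished — the join is lossy.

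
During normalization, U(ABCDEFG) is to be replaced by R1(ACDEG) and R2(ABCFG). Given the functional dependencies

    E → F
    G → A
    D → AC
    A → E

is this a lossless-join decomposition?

Common attributes: R1 ∩ R2 = {ACG}.
Closure of {ACG}: A → E applies, adding E; E → F applies, adding F. So (ACG)⁺ = {ACEFG}.
The closure contains neither all of R1 = {ACDEG} nor all of R2 = {ABCFG}, so the common attributes are not a superkey of either fragment. The join is lossy.

No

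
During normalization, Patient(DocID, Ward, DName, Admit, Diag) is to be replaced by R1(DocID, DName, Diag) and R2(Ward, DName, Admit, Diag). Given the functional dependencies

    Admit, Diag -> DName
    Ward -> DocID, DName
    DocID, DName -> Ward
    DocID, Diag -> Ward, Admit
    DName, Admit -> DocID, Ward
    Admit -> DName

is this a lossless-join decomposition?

No

Common attributes: R1 ∩ R2 = {DName, Diag}.
No dependency enlarges {DName, Diag}, so (DName, Diag)⁺ = {DName, Diag}.
The closure contains neither all of R1 = {DocID, DName, Diag} nor all of R2 = {Ward, DName, Admit, Diag}, so the common attributes are not a superkey of either fragment. The join is lossy.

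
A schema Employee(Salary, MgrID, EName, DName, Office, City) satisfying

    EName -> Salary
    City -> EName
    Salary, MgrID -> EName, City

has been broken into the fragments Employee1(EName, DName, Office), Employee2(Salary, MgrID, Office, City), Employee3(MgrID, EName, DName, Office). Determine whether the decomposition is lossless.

Chase test. Columns are Salary, MgrID, EName, DName, Office, City; row i has aⱼ where attribute j ∈ Employeei, else bᵢⱼ.
Initial tableau (one row per fragment):
  row 1: b11 b12 a3 a4 a5 b16
  row 2: a1 a2 b23 b24 a5 a6
  row 3: b31 a2 a3 a4 a5 b36
Rows 1 and 3 agree on EName; apply EName→Salary and equate their Salary entries.
No row becomes fully distinguished — the join is lossy.

No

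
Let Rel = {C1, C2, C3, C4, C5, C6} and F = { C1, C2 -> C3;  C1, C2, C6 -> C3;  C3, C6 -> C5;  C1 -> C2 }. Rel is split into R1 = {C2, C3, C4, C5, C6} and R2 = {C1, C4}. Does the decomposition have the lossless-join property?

No

Common attributes: R1 ∩ R2 = {C4}.
No dependency enlarges {C4}, so (C4)⁺ = {C4}.
The closure contains neither all of R1 = {C2, C3, C4, C5, C6} nor all of R2 = {C1, C4}, so the common attributes are not a superkey of either fragment. The join is lossy.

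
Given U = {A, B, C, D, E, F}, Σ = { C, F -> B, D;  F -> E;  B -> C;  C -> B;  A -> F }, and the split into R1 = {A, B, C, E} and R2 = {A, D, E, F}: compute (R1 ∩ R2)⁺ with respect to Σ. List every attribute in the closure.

R1 ∩ R2 = {A, E}.
A → F applies, adding F
Closure: {A, E, F}.

A, E, F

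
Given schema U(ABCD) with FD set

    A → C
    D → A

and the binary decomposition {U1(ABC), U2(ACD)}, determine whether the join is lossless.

No

Common attributes: U1 ∩ U2 = {AC}.
No dependency enlarges {AC}, so (AC)⁺ = {AC}.
The closure contains neither all of U1 = {ABC} nor all of U2 = {ACD}, so the common attributes are not a superkey of either fragment. The join is lossy.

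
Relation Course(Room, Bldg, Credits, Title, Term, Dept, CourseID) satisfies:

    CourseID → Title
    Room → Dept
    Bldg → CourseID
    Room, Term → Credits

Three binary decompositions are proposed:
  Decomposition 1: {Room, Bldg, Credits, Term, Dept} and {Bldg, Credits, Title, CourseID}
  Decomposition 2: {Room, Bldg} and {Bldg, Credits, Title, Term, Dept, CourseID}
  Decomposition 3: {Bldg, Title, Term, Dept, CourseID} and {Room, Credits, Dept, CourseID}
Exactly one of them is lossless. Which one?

Decomposition 1

Decomposition 1: common = {Bldg, Credits}, closure = {Bldg, Credits, Title, CourseID} → lossless.
Decomposition 2: common = {Bldg}, closure = {Bldg, Title, CourseID} → lossy.
Decomposition 3: common = {Dept, CourseID}, closure = {Title, Dept, CourseID} → lossy.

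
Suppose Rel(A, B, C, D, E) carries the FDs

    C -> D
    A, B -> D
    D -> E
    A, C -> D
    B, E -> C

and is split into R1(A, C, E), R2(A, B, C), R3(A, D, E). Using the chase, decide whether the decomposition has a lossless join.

No

Chase test. Columns are A, B, C, D, E; row i has aⱼ where attribute j ∈ Ri, else bᵢⱼ.
Initial tableau (one row per fragment):
  row 1: a1 b12 a3 b14 a5
  row 2: a1 a2 a3 b24 b25
  row 3: a1 b32 b33 a4 a5
Rows 1 and 2 agree on C; apply C→D and equate their D entries.
Rows 1 and 2 agree on D; apply D→E and equate their E entries.
No row becomes fully distinguished — the join is lossy.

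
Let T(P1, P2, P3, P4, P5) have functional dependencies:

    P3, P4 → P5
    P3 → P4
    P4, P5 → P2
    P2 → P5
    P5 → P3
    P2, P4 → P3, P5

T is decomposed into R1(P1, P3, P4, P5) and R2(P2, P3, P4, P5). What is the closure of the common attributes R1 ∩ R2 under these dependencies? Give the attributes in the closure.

R1 ∩ R2 = {P3, P4, P5}.
P4, P5 → P2 applies, adding P2
Closure: {P2, P3, P4, P5}.

P2, P3, P4, P5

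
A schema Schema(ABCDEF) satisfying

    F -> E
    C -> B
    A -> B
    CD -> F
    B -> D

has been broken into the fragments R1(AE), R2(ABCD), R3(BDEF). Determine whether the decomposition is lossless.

No

Chase test. Columns are ABCDEF; row i has aⱼ where attribute j ∈ Ri, else bᵢⱼ.
Initial tableau (one row per fragment):
  row 1: a1 b12 b13 b14 a5 b16
  row 2: a1 a2 a3 a4 b25 b26
  row 3: b31 a2 b33 a4 a5 a6
Rows 1 and 2 agree on A; apply A→B and equate their B entries.
Rows 1 and 2 agree on B; apply B→D and equate their D entries.
No row becomes fully distinguished — the join is lossy.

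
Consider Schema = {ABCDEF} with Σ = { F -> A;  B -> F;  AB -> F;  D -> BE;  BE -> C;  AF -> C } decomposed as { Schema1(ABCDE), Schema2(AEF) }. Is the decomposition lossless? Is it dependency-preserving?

Lossless test: (AE)⁺ = {AE}, which is a superkey of neither fragment — lossy.
Dependency preservation: the restricted closure of {B} across the fragments never reaches {F}, so B → F cannot be enforced without a join — not preserved.

lossy and not dependency-preserving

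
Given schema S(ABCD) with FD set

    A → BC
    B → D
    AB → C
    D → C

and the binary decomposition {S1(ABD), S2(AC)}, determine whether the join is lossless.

Common attributes: S1 ∩ S2 = {A}.
Closure of {A}: A → BC applies, adding BC; B → D applies, adding D. So (A)⁺ = {ABCD}.
This closure contains every attribute of S1, so S1 ∩ S2 → S1. The join is lossless.

Yes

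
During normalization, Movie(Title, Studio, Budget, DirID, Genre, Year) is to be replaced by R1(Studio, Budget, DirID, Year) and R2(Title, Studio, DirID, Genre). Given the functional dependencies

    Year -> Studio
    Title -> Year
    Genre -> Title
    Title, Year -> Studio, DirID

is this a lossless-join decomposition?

Common attributes: R1 ∩ R2 = {Studio, DirID}.
No dependency enlarges {Studio, DirID}, so (Studio, DirID)⁺ = {Studio, DirID}.
The closure contains neither all of R1 = {Studio, Budget, DirID, Year} nor all of R2 = {Title, Studio, DirID, Genre}, so the common attributes are not a superkey of either fragment. The join is lossy.

No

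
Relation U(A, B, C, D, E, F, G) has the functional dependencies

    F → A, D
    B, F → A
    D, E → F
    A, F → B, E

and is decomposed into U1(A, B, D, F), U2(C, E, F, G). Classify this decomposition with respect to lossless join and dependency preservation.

Lossless test: (F)⁺ = {A, B, D, E, F}, which contains all of one fragment — lossless.
Dependency preservation: the restricted closure of {D, E} across the fragments never reaches {F}, so D, E → F cannot be enforced without a join — not preserved.

lossless but not dependency-preserving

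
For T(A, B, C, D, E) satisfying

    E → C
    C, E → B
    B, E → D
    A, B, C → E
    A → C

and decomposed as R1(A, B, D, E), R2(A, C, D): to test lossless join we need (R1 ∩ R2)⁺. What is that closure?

R1 ∩ R2 = {A, D}.
A → C applies, adding C
Closure: {A, C, D}.

A, C, D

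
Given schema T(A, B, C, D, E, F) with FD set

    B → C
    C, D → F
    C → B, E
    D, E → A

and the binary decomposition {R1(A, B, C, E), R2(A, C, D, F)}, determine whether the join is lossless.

Yes

Common attributes: R1 ∩ R2 = {A, C}.
Closure of {A, C}: C → B, E applies, adding B, E. So (A, C)⁺ = {A, B, C, E}.
This closure contains every attribute of R1, so R1 ∩ R2 → R1. The join is lossless.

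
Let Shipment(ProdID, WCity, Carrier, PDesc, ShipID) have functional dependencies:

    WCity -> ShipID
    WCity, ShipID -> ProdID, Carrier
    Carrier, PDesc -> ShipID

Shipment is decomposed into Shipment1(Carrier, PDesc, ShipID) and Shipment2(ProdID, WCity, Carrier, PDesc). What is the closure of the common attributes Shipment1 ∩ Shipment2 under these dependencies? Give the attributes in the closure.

Carrier, PDesc, ShipID

Shipment1 ∩ Shipment2 = {Carrier, PDesc}.
Carrier, PDesc → ShipID applies, adding ShipID
Closure: {Carrier, PDesc, ShipID}.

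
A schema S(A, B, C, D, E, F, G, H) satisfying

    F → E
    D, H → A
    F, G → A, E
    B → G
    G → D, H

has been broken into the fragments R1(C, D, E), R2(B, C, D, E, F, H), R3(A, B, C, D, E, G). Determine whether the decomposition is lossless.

Chase test. Columns are A, B, C, D, E, F, G, H; row i has aⱼ where attribute j ∈ Ri, else bᵢⱼ.
Initial tableau (one row per fragment):
  row 1: b11 b12 a3 a4 a5 b16 b17 b18
  row 2: b21 a2 a3 a4 a5 a6 b27 a8
  row 3: a1 a2 a3 a4 a5 b36 a7 b38
Rows 2 and 3 agree on B; apply B→G and equate their G entries.
Rows 2 and 3 agree on G; apply G→D, H and equate their D, H entries.
Rows 2 and 3 agree on D, H; apply D, H→A and equate their A entries.
Row 2 is now all distinguished symbols — the join is lossless.

Yes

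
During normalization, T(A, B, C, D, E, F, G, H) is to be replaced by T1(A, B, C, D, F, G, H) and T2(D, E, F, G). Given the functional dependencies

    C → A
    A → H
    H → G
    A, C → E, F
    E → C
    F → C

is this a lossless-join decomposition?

Yes

Common attributes: T1 ∩ T2 = {D, F, G}.
Closure of {D, F, G}: F → C applies, adding C; C → A applies, adding A; A → H applies, adding H; A, C → E, F applies, adding E. So (D, F, G)⁺ = {A, C, D, E, F, G, H}.
This closure contains every attribute of T2, so T1 ∩ T2 → T2. The join is lossless.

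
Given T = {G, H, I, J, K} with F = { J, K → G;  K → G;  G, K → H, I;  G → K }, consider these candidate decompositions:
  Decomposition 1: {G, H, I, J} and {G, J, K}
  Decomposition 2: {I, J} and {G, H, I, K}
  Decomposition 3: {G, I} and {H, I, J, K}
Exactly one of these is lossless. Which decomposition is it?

Decomposition 1

Decomposition 1: common = {G, J}, closure = {G, H, I, J, K} → lossless.
Decomposition 2: common = {I}, closure = {I} → lossy.
Decomposition 3: common = {I}, closure = {I} → lossy.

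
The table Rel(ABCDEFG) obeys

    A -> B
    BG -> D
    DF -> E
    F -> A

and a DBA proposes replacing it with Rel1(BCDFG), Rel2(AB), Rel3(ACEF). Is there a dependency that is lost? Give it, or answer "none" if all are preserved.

DF -> E

Check DF → E: no single fragment contains all of {DEF}, and the restricted closure of {DF} across the fragments never reaches {E}.
A → B is preserved.
BG → D is preserved.
F → A is preserved.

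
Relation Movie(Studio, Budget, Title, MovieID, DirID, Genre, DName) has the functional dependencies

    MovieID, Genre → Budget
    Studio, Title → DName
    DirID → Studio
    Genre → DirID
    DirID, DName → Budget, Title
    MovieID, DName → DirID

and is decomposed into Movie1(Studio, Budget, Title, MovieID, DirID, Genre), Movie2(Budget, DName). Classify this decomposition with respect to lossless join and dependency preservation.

lossy and not dependency-preserving

Lossless test: (Budget)⁺ = {Budget}, which is a superkey of neither fragment — lossy.
Dependency preservation: the restricted closure of {Studio, Title} across the fragments never reaches {DName}, so Studio, Title → DName cannot be enforced without a join — not preserved.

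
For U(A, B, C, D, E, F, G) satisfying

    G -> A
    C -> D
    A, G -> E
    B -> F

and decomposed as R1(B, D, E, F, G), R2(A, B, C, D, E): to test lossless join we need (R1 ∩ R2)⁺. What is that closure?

B, D, E, F

R1 ∩ R2 = {B, D, E}.
B → F applies, adding F
Closure: {B, D, E, F}.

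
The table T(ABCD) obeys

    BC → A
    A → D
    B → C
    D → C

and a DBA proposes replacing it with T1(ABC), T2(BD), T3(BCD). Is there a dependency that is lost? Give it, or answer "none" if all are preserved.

A → D

Check A → D: no single fragment contains all of {AD}, and the restricted closure of {A} across the fragments never reaches {D}.
BC → A is preserved.
B → C is preserved.
D → C is preserved.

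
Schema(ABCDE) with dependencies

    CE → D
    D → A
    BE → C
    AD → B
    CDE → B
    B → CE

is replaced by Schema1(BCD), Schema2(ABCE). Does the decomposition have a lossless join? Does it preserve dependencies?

lossless and dependency-preserving

Lossless test: (BC)⁺ = {ABCDE}, which contains all of one fragment — lossless.
Dependency preservation: CE → D; D → A; AD → B; CDE → B are not contained in any single fragment, but the restricted closure of each left-hand side across the fragments still reaches the right-hand side; the remaining FDs each lie inside some fragment. All dependencies are preserved.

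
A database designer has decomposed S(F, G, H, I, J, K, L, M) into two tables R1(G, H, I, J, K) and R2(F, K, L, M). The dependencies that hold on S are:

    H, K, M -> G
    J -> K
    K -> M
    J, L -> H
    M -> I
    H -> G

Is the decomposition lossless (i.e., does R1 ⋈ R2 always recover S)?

Common attributes: R1 ∩ R2 = {K}.
Closure of {K}: K → M applies, adding M; M → I applies, adding I. So (K)⁺ = {I, K, M}.
The closure contains neither all of R1 = {G, H, I, J, K} nor all of R2 = {F, K, L, M}, so the common attributes are not a superkey of either fragment. The join is lossy.

No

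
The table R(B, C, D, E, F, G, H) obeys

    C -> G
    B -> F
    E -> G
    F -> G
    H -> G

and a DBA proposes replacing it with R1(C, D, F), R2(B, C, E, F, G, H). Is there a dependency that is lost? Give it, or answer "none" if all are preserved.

none

C → G lies within R2.
B → F lies within R2.
E → G lies within R2.
F → G lies within R2.
H → G lies within R2.
Every dependency is enforceable on the fragments, so the decomposition is dependency-preserving.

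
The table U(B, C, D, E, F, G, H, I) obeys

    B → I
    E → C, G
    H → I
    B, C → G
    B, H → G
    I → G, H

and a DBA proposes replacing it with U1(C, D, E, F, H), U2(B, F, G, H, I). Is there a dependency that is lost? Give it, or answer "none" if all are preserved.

E → C, G

Check E → C, G: no single fragment contains all of {C, E, G}, and the restricted closure of {E} across the fragments never reaches {C, G}.
B → I is preserved.
H → I is preserved.
B, C → G is preserved.
B, H → G is preserved.
I → G, H is preserved.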